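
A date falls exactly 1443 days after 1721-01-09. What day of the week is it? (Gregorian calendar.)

Friday

First find the weekday of Jan 9, 1721. Doomsday rule: the anchor day for the 1700s is Sunday. For year 21: 21÷12 = 1 r 9, and 9÷4 = 2, so 1+9+2 = 12.
Sunday + 12 ≡ Friday — that's 1721's doomsday.
In January the doomsday date is Jan 3 (1721 is not a leap year).
Jan 9 is 6 days after Jan 3; 6 mod 7 = 6, so Friday + 6 = Thursday.
1443 mod 7 = 1, so 1443 days after a Thursday is Thursday + 1 = Friday.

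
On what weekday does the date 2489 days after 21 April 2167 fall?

First find the weekday of Apr 21, 2167. Doomsday rule: the anchor day for the 2100s is Sunday. For year 67: 67÷12 = 5 r 7, and 7÷4 = 1, so 5+7+1 = 13.
Sunday + 13 ≡ Saturday — that's 2167's doomsday.
In April the doomsday date is Apr 4.
Apr 21 is 17 days after Apr 4; 17 mod 7 = 3, so Saturday + 3 = Tuesday.
2489 mod 7 = 4, so 2489 days after a Tuesday is Tuesday + 4 = Saturday.

Saturday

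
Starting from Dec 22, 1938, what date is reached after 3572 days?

+365 (one year) → Dec 22, 1939 (3207 left).
+366 (one year; includes Feb 29, 1940) → Dec 22, 1940 (2841 left).
+365 (one year) → Dec 22, 1941 (2476 left).
+365 (one year) → Dec 22, 1942 (2111 left).
+365 (one year) → Dec 22, 1943 (1746 left).
+366 (one year; includes Feb 29, 1944) → Dec 22, 1944 (1380 left).
+365 (one year) → Dec 22, 1945 (1015 left).
+365 (one year) → Dec 22, 1946 (650 left).
+365 (one year) → Dec 22, 1947 (285 left).
Dec has 31 days: +10 → Jan 1, 1948 (275 left).
Jan has 31 days: +31 → Feb 1, 1948 (244 left).
Feb has 29 days: +29 → Mar 1, 1948 (215 left).
Mar has 31 days: +31 → Apr 1, 1948 (184 left).
Apr has 30 days: +30 → May 1, 1948 (154 left).
May has 31 days: +31 → Jun 1, 1948 (123 left).
Jun has 30 days: +30 → Jul 1, 1948 (93 left).
Jul has 31 days: +31 → Aug 1, 1948 (62 left).
Aug has 31 days: +31 → Sep 1, 1948 (31 left).
Sep has 30 days: +30 → Oct 1, 1948 (1 left).
+1 → Oct 2, 1948.

October 2, 1948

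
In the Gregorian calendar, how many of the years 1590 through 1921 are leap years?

80

Multiples of 4 in [1590,1921]: 83.
Of those, multiples of 100: 4 (not leap unless ÷400).
Multiples of 400: 1.
Leap years = 83 − 4 + 1 = 80.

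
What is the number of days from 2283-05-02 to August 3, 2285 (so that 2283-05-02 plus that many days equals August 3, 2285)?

May 2, 2283 → May 2, 2284: 366 days (Feb 29, 2284 is in that span).
May 2, 2284 → May 2, 2285: 365 days.
May 2, 2285 → Jun 2, 2285: 31 days (May has 31).
Jun 2, 2285 → Jul 2, 2285: 30 days (June has 30).
Jul 2, 2285 → Aug 2, 2285: 31 days (July has 31).
Aug 2, 2285 → Aug 3, 2285: 1 days.
Total: 824 days.

824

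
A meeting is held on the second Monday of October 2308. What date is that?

October 12, 2308

October 1, 2308 is a Thursday.
The first Monday is therefore October 5 (4 days later).
The second Monday is 5 + 1×7 = October 12.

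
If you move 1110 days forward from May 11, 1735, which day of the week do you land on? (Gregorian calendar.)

First find the weekday of May 11, 1735. Doomsday rule: the anchor day for the 1700s is Sunday. For year 35: 35÷12 = 2 r 11, and 11÷4 = 2, so 2+11+2 = 15.
Sunday + 15 ≡ Monday — that's 1735's doomsday.
In May the doomsday date is May 9.
May 11 is 2 days after May 9; 2 mod 7 = 2, so Monday + 2 = Wednesday.
1110 mod 7 = 4, so 1110 days after a Wednesday is Wednesday + 4 = Sunday.

Sunday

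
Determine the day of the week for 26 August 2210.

Doomsday rule: the anchor day for the 2200s is Friday. For year 10: 10÷12 = 0 r 10, and 10÷4 = 2, so 0+10+2 = 12.
Friday + 12 ≡ Wednesday — that's 2210's doomsday.
In August the doomsday date is Aug 8.
Aug 26 is 18 days after Aug 8; 18 mod 7 = 4, so Wednesday + 4 = Sunday.

Sunday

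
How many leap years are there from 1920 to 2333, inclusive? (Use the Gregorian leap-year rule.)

Multiples of 4 in [1920,2333]: 104.
Of those, multiples of 100: 4 (not leap unless ÷400).
Multiples of 400: 1.
Leap years = 104 − 4 + 1 = 101.

101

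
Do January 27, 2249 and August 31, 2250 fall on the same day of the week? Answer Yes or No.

From Jan 27, 2249 to Aug 31, 2250 is 581 days.
581 mod 7 = 0, so they are the same weekday.
(Jan 27, 2249 is a Saturday; Aug 31, 2250 is a Saturday.)

Yes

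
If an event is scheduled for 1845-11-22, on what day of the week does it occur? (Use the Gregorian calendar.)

Saturday

Doomsday rule: the anchor day for the 1800s is Friday. For year 45: 45÷12 = 3 r 9, and 9÷4 = 2, so 3+9+2 = 14.
Friday + 14 ≡ Friday — that's 1845's doomsday.
In November the doomsday date is Nov 7.
Nov 22 is 15 days after Nov 7; 15 mod 7 = 1, so Friday + 1 = Saturday.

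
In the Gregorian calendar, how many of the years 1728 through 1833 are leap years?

Multiples of 4 in [1728,1833]: 27.
Of those, multiples of 100: 1 (not leap unless ÷400).
Multiples of 400: 0.
Leap years = 27 − 1 + 0 = 26.

26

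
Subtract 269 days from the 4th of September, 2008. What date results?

December 10, 2007

−4 → Aug 31, 2008 (end of Aug, 31 days; 265 left).
−31 → Jul 31, 2008 (end of Jul, 31 days; 234 left).
−31 → Jun 30, 2008 (end of Jun, 30 days; 203 left).
−30 → May 31, 2008 (end of May, 31 days; 173 left).
−31 → Apr 30, 2008 (end of Apr, 30 days; 142 left).
−30 → Mar 31, 2008 (end of Mar, 31 days; 112 left).
−31 → Feb 29, 2008 (end of Feb, 29 days; 81 left).
−29 → Jan 31, 2008 (end of Jan, 31 days; 52 left).
−31 → Dec 31, 2007 (end of Dec, 31 days; 21 left).
−21 → Dec 10, 2007.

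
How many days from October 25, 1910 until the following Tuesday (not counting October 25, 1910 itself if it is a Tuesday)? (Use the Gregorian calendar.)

7

Oct 25, 1910 is a Tuesday.
From Tuesday to the next Tuesday is 7 days.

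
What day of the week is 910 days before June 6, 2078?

First find the weekday of Jun 6, 2078. Doomsday rule: the anchor day for the 2000s is Tuesday. For year 78: 78÷12 = 6 r 6, and 6÷4 = 1, so 6+6+1 = 13.
Tuesday + 13 ≡ Monday — that's 2078's doomsday.
In June the doomsday date is Jun 6.
Jun 6 is the doomsday itself: Monday.
910 mod 7 = 0, so 910 days before a Monday is Monday − 0 = Monday.

Monday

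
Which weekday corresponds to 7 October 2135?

Friday

Doomsday rule: the anchor day for the 2100s is Sunday. For year 35: 35÷12 = 2 r 11, and 11÷4 = 2, so 2+11+2 = 15.
Sunday + 15 ≡ Monday — that's 2135's doomsday.
In October the doomsday date is Oct 10.
Oct 7 is 3 days before Oct 10; 3 mod 7 = 3, so Monday − 3 = Friday.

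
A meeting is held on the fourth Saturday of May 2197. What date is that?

May 27, 2197

May 1, 2197 is a Monday.
The first Saturday is therefore May 6 (5 days later).
The fourth Saturday is 6 + 3×7 = May 27.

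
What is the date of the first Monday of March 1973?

March 5, 1973

March 1, 1973 is a Thursday.
The first Monday is therefore March 5 (4 days later).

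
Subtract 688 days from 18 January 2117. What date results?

−366 (one year; includes Feb 29, 2116) → Jan 18, 2116 (322 left).
−18 → Dec 31, 2115 (end of Dec, 31 days; 304 left).
−31 → Nov 30, 2115 (end of Nov, 30 days; 273 left).
−30 → Oct 31, 2115 (end of Oct, 31 days; 243 left).
−31 → Sep 30, 2115 (end of Sep, 30 days; 212 left).
−30 → Aug 31, 2115 (end of Aug, 31 days; 182 left).
−31 → Jul 31, 2115 (end of Jul, 31 days; 151 left).
−31 → Jun 30, 2115 (end of Jun, 30 days; 120 left).
−30 → May 31, 2115 (end of May, 31 days; 90 left).
−31 → Apr 30, 2115 (end of Apr, 30 days; 59 left).
−30 → Mar 31, 2115 (end of Mar, 31 days; 29 left).
−29 → Mar 2, 2115.

March 2, 2115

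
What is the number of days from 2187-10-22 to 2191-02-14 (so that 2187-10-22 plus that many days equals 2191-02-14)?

Oct 22, 2187 → Oct 22, 2188: 366 days (Feb 29, 2188 is in that span).
Oct 22, 2188 → Oct 22, 2189: 365 days.
Oct 22, 2189 → Oct 22, 2190: 365 days.
Oct 22, 2190 → Nov 22, 2190: 31 days (October has 31).
Nov 22, 2190 → Dec 22, 2190: 30 days (November has 30).
Dec 22, 2190 → Jan 22, 2191: 31 days (December has 31).
Jan 22, 2191 → Feb 14, 2191: 23 days.
Total: 1211 days.

1211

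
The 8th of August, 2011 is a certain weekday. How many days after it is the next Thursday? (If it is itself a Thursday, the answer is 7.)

Aug 8, 2011 is a Monday.
From Monday to the next Thursday is 3 days.

3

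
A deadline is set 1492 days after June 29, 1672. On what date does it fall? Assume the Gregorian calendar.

+365 (one year) → Jun 29, 1673 (1127 left).
+365 (one year) → Jun 29, 1674 (762 left).
+365 (one year) → Jun 29, 1675 (397 left).
Jun has 30 days: +2 → Jul 1, 1675 (395 left).
Jul has 31 days: +31 → Aug 1, 1675 (364 left).
Aug has 31 days: +31 → Sep 1, 1675 (333 left).
Sep has 30 days: +30 → Oct 1, 1675 (303 left).
Oct has 31 days: +31 → Nov 1, 1675 (272 left).
Nov has 30 days: +30 → Dec 1, 1675 (242 left).
Dec has 31 days: +31 → Jan 1, 1676 (211 left).
Jan has 31 days: +31 → Feb 1, 1676 (180 left).
Feb has 29 days: +29 → Mar 1, 1676 (151 left).
Mar has 31 days: +31 → Apr 1, 1676 (120 left).
Apr has 30 days: +30 → May 1, 1676 (90 left).
May has 31 days: +31 → Jun 1, 1676 (59 left).
Jun has 30 days: +30 → Jul 1, 1676 (29 left).
+29 → Jul 30, 1676.

July 30, 1676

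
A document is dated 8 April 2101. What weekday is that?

Doomsday rule: the anchor day for the 2100s is Sunday. For year 01: 1÷12 = 0 r 1, and 1÷4 = 0, so 0+1+0 = 1.
Sunday + 1 ≡ Monday — that's 2101's doomsday.
In April the doomsday date is Apr 4.
Apr 8 is 4 days after Apr 4; 4 mod 7 = 4, so Monday + 4 = Friday.

Friday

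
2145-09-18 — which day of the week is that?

Saturday

January 1, 2145 is a Friday.
Jan 1, 2145 → Feb 1, 2145: 31 days (January has 31).
Feb 1, 2145 → Mar 1, 2145: 28 days (February has 28).
Mar 1, 2145 → Apr 1, 2145: 31 days (March has 31).
Apr 1, 2145 → May 1, 2145: 30 days (April has 30).
May 1, 2145 → Jun 1, 2145: 31 days (May has 31).
Jun 1, 2145 → Jul 1, 2145: 30 days (June has 30).
Jul 1, 2145 → Aug 1, 2145: 31 days (July has 31).
Aug 1, 2145 → Sep 1, 2145: 31 days (August has 31).
Sep 1, 2145 → Sep 18, 2145: 17 days.
Total: 260 days.
260 mod 7 = 1, so Friday + 1 = Saturday.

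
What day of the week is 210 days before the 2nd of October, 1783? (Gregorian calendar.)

First find the weekday of Oct 2, 1783. Doomsday rule: the anchor day for the 1700s is Sunday. For year 83: 83÷12 = 6 r 11, and 11÷4 = 2, so 6+11+2 = 19.
Sunday + 19 ≡ Friday — that's 1783's doomsday.
In October the doomsday date is Oct 10.
Oct 2 is 8 days before Oct 10; 8 mod 7 = 1, so Friday − 1 = Thursday.
210 mod 7 = 0, so 210 days before a Thursday is Thursday − 0 = Thursday.

Thursday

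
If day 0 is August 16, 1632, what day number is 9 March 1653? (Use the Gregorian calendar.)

7510

Aug 16, 1632 → Aug 16, 1633: 365 days.
Aug 16, 1633 → Aug 16, 1634: 365 days.
Aug 16, 1634 → Aug 16, 1635: 365 days.
Aug 16, 1635 → Aug 16, 1636: 366 days (Feb 29, 1636 is in that span).
Aug 16, 1636 → Aug 16, 1637: 365 days.
Aug 16, 1637 → Aug 16, 1638: 365 days.
Aug 16, 1638 → Aug 16, 1639: 365 days.
Aug 16, 1639 → Aug 16, 1640: 366 days (Feb 29, 1640 is in that span).
Aug 16, 1640 → Aug 16, 1641: 365 days.
Aug 16, 1641 → Aug 16, 1642: 365 days.
Aug 16, 1642 → Aug 16, 1643: 365 days.
Aug 16, 1643 → Aug 16, 1644: 366 days (Feb 29, 1644 is in that span).
Aug 16, 1644 → Aug 16, 1645: 365 days.
Aug 16, 1645 → Aug 16, 1646: 365 days.
Aug 16, 1646 → Aug 16, 1647: 365 days.
Aug 16, 1647 → Aug 16, 1648: 366 days (Feb 29, 1648 is in that span).
Aug 16, 1648 → Aug 16, 1649: 365 days.
Aug 16, 1649 → Aug 16, 1650: 365 days.
Aug 16, 1650 → Aug 16, 1651: 365 days.
Aug 16, 1651 → Aug 16, 1652: 366 days (Feb 29, 1652 is in that span).
Aug 16, 1652 → Sep 16, 1652: 31 days (August has 31).
Sep 16, 1652 → Oct 16, 1652: 30 days (September has 30).
Oct 16, 1652 → Nov 16, 1652: 31 days (October has 31).
Nov 16, 1652 → Dec 16, 1652: 30 days (November has 30).
Dec 16, 1652 → Jan 16, 1653: 31 days (December has 31).
Jan 16, 1653 → Feb 16, 1653: 31 days (January has 31).
Feb 16, 1653 → Mar 9, 1653: 21 days.
Total: 7510 days.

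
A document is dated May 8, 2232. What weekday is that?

Doomsday rule: the anchor day for the 2200s is Friday. For year 32: 32÷12 = 2 r 8, and 8÷4 = 2, so 2+8+2 = 12.
Friday + 12 ≡ Wednesday — that's 2232's doomsday.
In May the doomsday date is May 9.
May 8 is 1 day before May 9; 1 mod 7 = 1, so Wednesday − 1 = Tuesday.

Tuesday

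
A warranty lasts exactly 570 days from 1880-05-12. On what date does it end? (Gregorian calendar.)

December 3, 1881

+365 (one year) → May 12, 1881 (205 left).
May has 31 days: +20 → Jun 1, 1881 (185 left).
Jun has 30 days: +30 → Jul 1, 1881 (155 left).
Jul has 31 days: +31 → Aug 1, 1881 (124 left).
Aug has 31 days: +31 → Sep 1, 1881 (93 left).
Sep has 30 days: +30 → Oct 1, 1881 (63 left).
Oct has 31 days: +31 → Nov 1, 1881 (32 left).
Nov has 30 days: +30 → Dec 1, 1881 (2 left).
+2 → Dec 3, 1881.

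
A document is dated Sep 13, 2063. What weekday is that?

Thursday

Doomsday rule: the anchor day for the 2000s is Tuesday. For year 63: 63÷12 = 5 r 3, and 3÷4 = 0, so 5+3+0 = 8.
Tuesday + 8 ≡ Wednesday — that's 2063's doomsday.
In September the doomsday date is Sep 5.
Sep 13 is 8 days after Sep 5; 8 mod 7 = 1, so Wednesday + 1 = Thursday.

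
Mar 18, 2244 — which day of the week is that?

Doomsday rule: the anchor day for the 2200s is Friday. For year 44: 44÷12 = 3 r 8, and 8÷4 = 2, so 3+8+2 = 13.
Friday + 13 ≡ Thursday — that's 2244's doomsday.
In March the doomsday date is Mar 14.
Mar 18 is 4 days after Mar 14; 4 mod 7 = 4, so Thursday + 4 = Monday.

Monday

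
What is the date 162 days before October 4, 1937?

−4 → Sep 30, 1937 (end of Sep, 30 days; 158 left).
−30 → Aug 31, 1937 (end of Aug, 31 days; 128 left).
−31 → Jul 31, 1937 (end of Jul, 31 days; 97 left).
−31 → Jun 30, 1937 (end of Jun, 30 days; 66 left).
−30 → May 31, 1937 (end of May, 31 days; 36 left).
−31 → Apr 30, 1937 (end of Apr, 30 days; 5 left).
−5 → Apr 25, 1937.

April 25, 1937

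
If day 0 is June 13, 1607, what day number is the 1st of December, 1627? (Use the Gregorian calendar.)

Jun 13, 1607 → Jun 13, 1608: 366 days (Feb 29, 1608 is in that span).
Jun 13, 1608 → Jun 13, 1609: 365 days.
Jun 13, 1609 → Jun 13, 1610: 365 days.
Jun 13, 1610 → Jun 13, 1611: 365 days.
Jun 13, 1611 → Jun 13, 1612: 366 days (Feb 29, 1612 is in that span).
Jun 13, 1612 → Jun 13, 1613: 365 days.
Jun 13, 1613 → Jun 13, 1614: 365 days.
Jun 13, 1614 → Jun 13, 1615: 365 days.
Jun 13, 1615 → Jun 13, 1616: 366 days (Feb 29, 1616 is in that span).
Jun 13, 1616 → Jun 13, 1617: 365 days.
Jun 13, 1617 → Jun 13, 1618: 365 days.
Jun 13, 1618 → Jun 13, 1619: 365 days.
Jun 13, 1619 → Jun 13, 1620: 366 days (Feb 29, 1620 is in that span).
Jun 13, 1620 → Jun 13, 1621: 365 days.
Jun 13, 1621 → Jun 13, 1622: 365 days.
Jun 13, 1622 → Jun 13, 1623: 365 days.
Jun 13, 1623 → Jun 13, 1624: 366 days (Feb 29, 1624 is in that span).
Jun 13, 1624 → Jun 13, 1625: 365 days.
Jun 13, 1625 → Jun 13, 1626: 365 days.
Jun 13, 1626 → Jun 13, 1627: 365 days.
Jun 13, 1627 → Jul 13, 1627: 30 days (June has 30).
Jul 13, 1627 → Aug 13, 1627: 31 days (July has 31).
Aug 13, 1627 → Sep 13, 1627: 31 days (August has 31).
Sep 13, 1627 → Oct 13, 1627: 30 days (September has 30).
Oct 13, 1627 → Nov 13, 1627: 31 days (October has 31).
Nov 13, 1627 → Dec 1, 1627: 18 days.
Total: 7476 days.

7476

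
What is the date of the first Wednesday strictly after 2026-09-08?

Sep 8, 2026 is a Tuesday.
From Tuesday to the next Wednesday is 1 day.
Sep 8, 2026 + 1 = Sep 9, 2026.

September 9, 2026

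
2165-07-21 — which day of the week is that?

Sunday

Doomsday rule: the anchor day for the 2100s is Sunday. For year 65: 65÷12 = 5 r 5, and 5÷4 = 1, so 5+5+1 = 11.
Sunday + 11 ≡ Thursday — that's 2165's doomsday.
In July the doomsday date is Jul 11.
Jul 21 is 10 days after Jul 11; 10 mod 7 = 3, so Thursday + 3 = Sunday.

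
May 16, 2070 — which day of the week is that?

Friday

January 1, 2070 is a Wednesday.
Jan 1, 2070 → Feb 1, 2070: 31 days (January has 31).
Feb 1, 2070 → Mar 1, 2070: 28 days (February has 28).
Mar 1, 2070 → Apr 1, 2070: 31 days (March has 31).
Apr 1, 2070 → May 1, 2070: 30 days (April has 30).
May 1, 2070 → May 16, 2070: 15 days.
Total: 135 days.
135 mod 7 = 2, so Wednesday + 2 = Friday.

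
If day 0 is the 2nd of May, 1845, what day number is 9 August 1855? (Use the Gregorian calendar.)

May 2, 1845 → May 2, 1846: 365 days.
May 2, 1846 → May 2, 1847: 365 days.
May 2, 1847 → May 2, 1848: 366 days (Feb 29, 1848 is in that span).
May 2, 1848 → May 2, 1849: 365 days.
May 2, 1849 → May 2, 1850: 365 days.
May 2, 1850 → May 2, 1851: 365 days.
May 2, 1851 → May 2, 1852: 366 days (Feb 29, 1852 is in that span).
May 2, 1852 → May 2, 1853: 365 days.
May 2, 1853 → May 2, 1854: 365 days.
May 2, 1854 → May 2, 1855: 365 days.
May 2, 1855 → Jun 2, 1855: 31 days (May has 31).
Jun 2, 1855 → Jul 2, 1855: 30 days (June has 30).
Jul 2, 1855 → Aug 2, 1855: 31 days (July has 31).
Aug 2, 1855 → Aug 9, 1855: 7 days.
Total: 3751 days.

3751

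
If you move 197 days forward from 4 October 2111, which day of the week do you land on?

Oct 4, 2111 is a Sunday.
197 mod 7 = 1, so 197 days after a Sunday is Sunday + 1 = Monday.

Monday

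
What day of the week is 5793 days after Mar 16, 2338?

Sunday

Mar 16, 2338 is a Wednesday.
5793 mod 7 = 4, so 5793 days after a Wednesday is Wednesday + 4 = Sunday.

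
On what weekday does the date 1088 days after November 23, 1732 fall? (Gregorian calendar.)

Nov 23, 1732 is a Sunday.
1088 mod 7 = 3, so 1088 days after a Sunday is Sunday + 3 = Wednesday.

Wednesday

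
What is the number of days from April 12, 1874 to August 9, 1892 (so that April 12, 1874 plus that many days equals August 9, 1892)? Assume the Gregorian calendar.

Apr 12, 1874 → Apr 12, 1875: 365 days.
Apr 12, 1875 → Apr 12, 1876: 366 days (Feb 29, 1876 is in that span).
Apr 12, 1876 → Apr 12, 1877: 365 days.
Apr 12, 1877 → Apr 12, 1878: 365 days.
Apr 12, 1878 → Apr 12, 1879: 365 days.
Apr 12, 1879 → Apr 12, 1880: 366 days (Feb 29, 1880 is in that span).
Apr 12, 1880 → Apr 12, 1881: 365 days.
Apr 12, 1881 → Apr 12, 1882: 365 days.
Apr 12, 1882 → Apr 12, 1883: 365 days.
Apr 12, 1883 → Apr 12, 1884: 366 days (Feb 29, 1884 is in that span).
Apr 12, 1884 → Apr 12, 1885: 365 days.
Apr 12, 1885 → Apr 12, 1886: 365 days.
Apr 12, 1886 → Apr 12, 1887: 365 days.
Apr 12, 1887 → Apr 12, 1888: 366 days (Feb 29, 1888 is in that span).
Apr 12, 1888 → Apr 12, 1889: 365 days.
Apr 12, 1889 → Apr 12, 1890: 365 days.
Apr 12, 1890 → Apr 12, 1891: 365 days.
Apr 12, 1891 → Apr 12, 1892: 366 days (Feb 29, 1892 is in that span).
Apr 12, 1892 → May 12, 1892: 30 days (April has 30).
May 12, 1892 → Jun 12, 1892: 31 days (May has 31).
Jun 12, 1892 → Jul 12, 1892: 30 days (June has 30).
Jul 12, 1892 → Aug 9, 1892: 28 days.
Total: 6694 days.

6694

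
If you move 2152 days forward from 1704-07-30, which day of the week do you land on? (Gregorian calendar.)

Saturday

First find the weekday of Jul 30, 1704. Doomsday rule: the anchor day for the 1700s is Sunday. For year 04: 4÷12 = 0 r 4, and 4÷4 = 1, so 0+4+1 = 5.
Sunday + 5 ≡ Friday — that's 1704's doomsday.
In July the doomsday date is Jul 11.
Jul 30 is 19 days after Jul 11; 19 mod 7 = 5, so Friday + 5 = Wednesday.
2152 mod 7 = 3, so 2152 days after a Wednesday is Wednesday + 3 = Saturday.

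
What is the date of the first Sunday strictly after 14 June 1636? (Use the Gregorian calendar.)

June 15, 1636

Jun 14, 1636 is a Saturday.
From Saturday to the next Sunday is 1 day.
Jun 14, 1636 + 1 = Jun 15, 1636.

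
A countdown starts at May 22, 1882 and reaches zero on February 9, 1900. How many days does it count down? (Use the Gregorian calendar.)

May 22, 1882 → May 22, 1883: 365 days.
May 22, 1883 → May 22, 1884: 366 days (Feb 29, 1884 is in that span).
May 22, 1884 → May 22, 1885: 365 days.
May 22, 1885 → May 22, 1886: 365 days.
May 22, 1886 → May 22, 1887: 365 days.
May 22, 1887 → May 22, 1888: 366 days (Feb 29, 1888 is in that span).
May 22, 1888 → May 22, 1889: 365 days.
May 22, 1889 → May 22, 1890: 365 days.
May 22, 1890 → May 22, 1891: 365 days.
May 22, 1891 → May 22, 1892: 366 days (Feb 29, 1892 is in that span).
May 22, 1892 → May 22, 1893: 365 days.
May 22, 1893 → May 22, 1894: 365 days.
May 22, 1894 → May 22, 1895: 365 days.
May 22, 1895 → May 22, 1896: 366 days (Feb 29, 1896 is in that span).
May 22, 1896 → May 22, 1897: 365 days.
May 22, 1897 → May 22, 1898: 365 days.
May 22, 1898 → May 22, 1899: 365 days.
May 22, 1899 → Jun 22, 1899: 31 days (May has 31).
Jun 22, 1899 → Jul 22, 1899: 30 days (June has 30).
Jul 22, 1899 → Aug 22, 1899: 31 days (July has 31).
Aug 22, 1899 → Sep 22, 1899: 31 days (August has 31).
Sep 22, 1899 → Oct 22, 1899: 30 days (September has 30).
Oct 22, 1899 → Nov 22, 1899: 31 days (October has 31).
Nov 22, 1899 → Dec 22, 1899: 30 days (November has 30).
Dec 22, 1899 → Jan 22, 1900: 31 days (December has 31).
Jan 22, 1900 → Feb 9, 1900: 18 days.
Total: 6472 days.

6472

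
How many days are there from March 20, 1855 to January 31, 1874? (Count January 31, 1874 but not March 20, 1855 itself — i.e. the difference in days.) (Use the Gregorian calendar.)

6892

Mar 20, 1855 → Mar 20, 1856: 366 days (Feb 29, 1856 is in that span).
Mar 20, 1856 → Mar 20, 1857: 365 days.
Mar 20, 1857 → Mar 20, 1858: 365 days.
Mar 20, 1858 → Mar 20, 1859: 365 days.
Mar 20, 1859 → Mar 20, 1860: 366 days (Feb 29, 1860 is in that span).
Mar 20, 1860 → Mar 20, 1861: 365 days.
Mar 20, 1861 → Mar 20, 1862: 365 days.
Mar 20, 1862 → Mar 20, 1863: 365 days.
Mar 20, 1863 → Mar 20, 1864: 366 days (Feb 29, 1864 is in that span).
Mar 20, 1864 → Mar 20, 1865: 365 days.
Mar 20, 1865 → Mar 20, 1866: 365 days.
Mar 20, 1866 → Mar 20, 1867: 365 days.
Mar 20, 1867 → Mar 20, 1868: 366 days (Feb 29, 1868 is in that span).
Mar 20, 1868 → Mar 20, 1869: 365 days.
Mar 20, 1869 → Mar 20, 1870: 365 days.
Mar 20, 1870 → Mar 20, 1871: 365 days.
Mar 20, 1871 → Mar 20, 1872: 366 days (Feb 29, 1872 is in that span).
Mar 20, 1872 → Mar 20, 1873: 365 days.
Mar 20, 1873 → Apr 20, 1873: 31 days (March has 31).
Apr 20, 1873 → May 20, 1873: 30 days (April has 30).
May 20, 1873 → Jun 20, 1873: 31 days (May has 31).
Jun 20, 1873 → Jul 20, 1873: 30 days (June has 30).
Jul 20, 1873 → Aug 20, 1873: 31 days (July has 31).
Aug 20, 1873 → Sep 20, 1873: 31 days (August has 31).
Sep 20, 1873 → Oct 20, 1873: 30 days (September has 30).
Oct 20, 1873 → Nov 20, 1873: 31 days (October has 31).
Nov 20, 1873 → Dec 20, 1873: 30 days (November has 30).
Dec 20, 1873 → Jan 20, 1874: 31 days (December has 31).
Jan 20, 1874 → Jan 31, 1874: 11 days.
Total: 6892 days.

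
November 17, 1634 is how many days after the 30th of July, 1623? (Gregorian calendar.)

4128

Jul 30, 1623 → Jul 30, 1624: 366 days (Feb 29, 1624 is in that span).
Jul 30, 1624 → Jul 30, 1625: 365 days.
Jul 30, 1625 → Jul 30, 1626: 365 days.
Jul 30, 1626 → Jul 30, 1627: 365 days.
Jul 30, 1627 → Jul 30, 1628: 366 days (Feb 29, 1628 is in that span).
Jul 30, 1628 → Jul 30, 1629: 365 days.
Jul 30, 1629 → Jul 30, 1630: 365 days.
Jul 30, 1630 → Jul 30, 1631: 365 days.
Jul 30, 1631 → Jul 30, 1632: 366 days (Feb 29, 1632 is in that span).
Jul 30, 1632 → Jul 30, 1633: 365 days.
Jul 30, 1633 → Jul 30, 1634: 365 days.
Jul 30, 1634 → Aug 30, 1634: 31 days (July has 31).
Aug 30, 1634 → Sep 30, 1634: 31 days (August has 31).
Sep 30, 1634 → Oct 30, 1634: 30 days (September has 30).
Oct 30, 1634 → Nov 17, 1634: 18 days.
Total: 4128 days.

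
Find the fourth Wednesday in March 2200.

March 26, 2200

March 1, 2200 is a Saturday.
The first Wednesday is therefore March 5 (4 days later).
The fourth Wednesday is 5 + 3×7 = March 26.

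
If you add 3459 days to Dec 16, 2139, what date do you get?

+366 (one year; includes Feb 29, 2140) → Dec 16, 2140 (3093 left).
+365 (one year) → Dec 16, 2141 (2728 left).
+365 (one year) → Dec 16, 2142 (2363 left).
+365 (one year) → Dec 16, 2143 (1998 left).
+366 (one year; includes Feb 29, 2144) → Dec 16, 2144 (1632 left).
+365 (one year) → Dec 16, 2145 (1267 left).
+365 (one year) → Dec 16, 2146 (902 left).
+365 (one year) → Dec 16, 2147 (537 left).
+366 (one year; includes Feb 29, 2148) → Dec 16, 2148 (171 left).
Dec has 31 days: +16 → Jan 1, 2149 (155 left).
Jan has 31 days: +31 → Feb 1, 2149 (124 left).
Feb has 28 days: +28 → Mar 1, 2149 (96 left).
Mar has 31 days: +31 → Apr 1, 2149 (65 left).
Apr has 30 days: +30 → May 1, 2149 (35 left).
May has 31 days: +31 → Jun 1, 2149 (4 left).
+4 → Jun 5, 2149.

June 5, 2149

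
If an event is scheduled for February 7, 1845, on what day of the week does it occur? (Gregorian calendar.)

Doomsday rule: the anchor day for the 1800s is Friday. For year 45: 45÷12 = 3 r 9, and 9÷4 = 2, so 3+9+2 = 14.
Friday + 14 ≡ Friday — that's 1845's doomsday.
In February the doomsday date is Feb 28 (1845 is not a leap year).
Feb 7 is 21 days before Feb 28; 21 mod 7 = 0, so Friday − 0 = Friday.

Friday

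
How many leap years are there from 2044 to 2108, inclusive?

Multiples of 4 in [2044,2108]: 17.
Of those, multiples of 100: 1 (not leap unless ÷400).
Multiples of 400: 0.
Leap years = 17 − 1 + 0 = 16.

16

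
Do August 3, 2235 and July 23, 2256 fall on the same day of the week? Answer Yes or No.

From Aug 3, 2235 to Jul 23, 2256 is 7660 days.
7660 mod 7 = 2, so they are different weekdays.
(Aug 3, 2235 is a Monday; Jul 23, 2256 is a Wednesday.)

No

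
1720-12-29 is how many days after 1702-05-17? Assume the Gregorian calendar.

6801

May 17, 1702 → May 17, 1703: 365 days.
May 17, 1703 → May 17, 1704: 366 days (Feb 29, 1704 is in that span).
May 17, 1704 → May 17, 1705: 365 days.
May 17, 1705 → May 17, 1706: 365 days.
May 17, 1706 → May 17, 1707: 365 days.
May 17, 1707 → May 17, 1708: 366 days (Feb 29, 1708 is in that span).
May 17, 1708 → May 17, 1709: 365 days.
May 17, 1709 → May 17, 1710: 365 days.
May 17, 1710 → May 17, 1711: 365 days.
May 17, 1711 → May 17, 1712: 366 days (Feb 29, 1712 is in that span).
May 17, 1712 → May 17, 1713: 365 days.
May 17, 1713 → May 17, 1714: 365 days.
May 17, 1714 → May 17, 1715: 365 days.
May 17, 1715 → May 17, 1716: 366 days (Feb 29, 1716 is in that span).
May 17, 1716 → May 17, 1717: 365 days.
May 17, 1717 → May 17, 1718: 365 days.
May 17, 1718 → May 17, 1719: 365 days.
May 17, 1719 → May 17, 1720: 366 days (Feb 29, 1720 is in that span).
May 17, 1720 → Jun 17, 1720: 31 days (May has 31).
Jun 17, 1720 → Jul 17, 1720: 30 days (June has 30).
Jul 17, 1720 → Aug 17, 1720: 31 days (July has 31).
Aug 17, 1720 → Sep 17, 1720: 31 days (August has 31).
Sep 17, 1720 → Oct 17, 1720: 30 days (September has 30).
Oct 17, 1720 → Nov 17, 1720: 31 days (October has 31).
Nov 17, 1720 → Dec 17, 1720: 30 days (November has 30).
Dec 17, 1720 → Dec 29, 1720: 12 days.
Total: 6801 days.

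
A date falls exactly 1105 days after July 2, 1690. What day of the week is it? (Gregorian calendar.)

Jul 2, 1690 is a Sunday.
1105 mod 7 = 6, so 1105 days after a Sunday is Sunday + 6 = Saturday.

Saturday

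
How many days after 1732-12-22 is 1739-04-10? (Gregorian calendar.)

Dec 22, 1732 → Dec 22, 1733: 365 days.
Dec 22, 1733 → Dec 22, 1734: 365 days.
Dec 22, 1734 → Dec 22, 1735: 365 days.
Dec 22, 1735 → Dec 22, 1736: 366 days (Feb 29, 1736 is in that span).
Dec 22, 1736 → Dec 22, 1737: 365 days.
Dec 22, 1737 → Dec 22, 1738: 365 days.
Dec 22, 1738 → Jan 22, 1739: 31 days (December has 31).
Jan 22, 1739 → Feb 22, 1739: 31 days (January has 31).
Feb 22, 1739 → Mar 22, 1739: 28 days (February has 28).
Mar 22, 1739 → Apr 10, 1739: 19 days.
Total: 2300 days.

2300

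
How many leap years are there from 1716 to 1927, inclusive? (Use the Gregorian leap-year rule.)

51

Multiples of 4 in [1716,1927]: 53.
Of those, multiples of 100: 2 (not leap unless ÷400).
Multiples of 400: 0.
Leap years = 53 − 2 + 0 = 51.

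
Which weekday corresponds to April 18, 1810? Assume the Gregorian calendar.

Doomsday rule: the anchor day for the 1800s is Friday. For year 10: 10÷12 = 0 r 10, and 10÷4 = 2, so 0+10+2 = 12.
Friday + 12 ≡ Wednesday — that's 1810's doomsday.
In April the doomsday date is Apr 4.
Apr 18 is 14 days after Apr 4; 14 mod 7 = 0, so Wednesday + 0 = Wednesday.

Wednesday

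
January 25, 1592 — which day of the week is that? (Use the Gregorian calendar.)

Doomsday rule: the anchor day for the 1500s is Wednesday. For year 92: 92÷12 = 7 r 8, and 8÷4 = 2, so 7+8+2 = 17.
Wednesday + 17 ≡ Saturday — that's 1592's doomsday.
In January the doomsday date is Jan 4 (1592 is a leap year (divisible by 4)).
Jan 25 is 21 days after Jan 4; 21 mod 7 = 0, so Saturday + 0 = Saturday.

Saturday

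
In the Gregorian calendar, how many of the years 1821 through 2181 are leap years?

88

Multiples of 4 in [1821,2181]: 90.
Of those, multiples of 100: 3 (not leap unless ÷400).
Multiples of 400: 1.
Leap years = 90 − 3 + 1 = 88.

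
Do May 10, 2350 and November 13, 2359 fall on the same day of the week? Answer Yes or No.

No

From May 10, 2350 to Nov 13, 2359 is 3474 days.
3474 mod 7 = 2, so they are different weekdays.
(May 10, 2350 is a Wednesday; Nov 13, 2359 is a Friday.)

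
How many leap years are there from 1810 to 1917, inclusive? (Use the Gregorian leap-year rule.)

Multiples of 4 in [1810,1917]: 27.
Of those, multiples of 100: 1 (not leap unless ÷400).
Multiples of 400: 0.
Leap years = 27 − 1 + 0 = 26.

26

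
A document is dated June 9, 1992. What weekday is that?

January 1, 1992 is a Wednesday.
Jan 1, 1992 → Feb 1, 1992: 31 days (January has 31).
Feb 1, 1992 → Mar 1, 1992: 29 days (February has 29).
Mar 1, 1992 → Apr 1, 1992: 31 days (March has 31).
Apr 1, 1992 → May 1, 1992: 30 days (April has 30).
May 1, 1992 → Jun 1, 1992: 31 days (May has 31).
Jun 1, 1992 → Jun 9, 1992: 8 days.
Total: 160 days.
160 mod 7 = 6, so Wednesday + 6 = Tuesday.

Tuesday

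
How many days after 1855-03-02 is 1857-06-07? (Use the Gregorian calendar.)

Mar 2, 1855 → Mar 2, 1856: 366 days (Feb 29, 1856 is in that span).
Mar 2, 1856 → Mar 2, 1857: 365 days.
Mar 2, 1857 → Apr 2, 1857: 31 days (March has 31).
Apr 2, 1857 → May 2, 1857: 30 days (April has 30).
May 2, 1857 → Jun 2, 1857: 31 days (May has 31).
Jun 2, 1857 → Jun 7, 1857: 5 days.
Total: 828 days.

828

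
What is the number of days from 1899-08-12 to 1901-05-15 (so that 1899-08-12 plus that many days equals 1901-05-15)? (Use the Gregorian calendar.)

Aug 12, 1899 → Aug 12, 1900: 365 days.
Aug 12, 1900 → Sep 12, 1900: 31 days (August has 31).
Sep 12, 1900 → Oct 12, 1900: 30 days (September has 30).
Oct 12, 1900 → Nov 12, 1900: 31 days (October has 31).
Nov 12, 1900 → Dec 12, 1900: 30 days (November has 30).
Dec 12, 1900 → Jan 12, 1901: 31 days (December has 31).
Jan 12, 1901 → Feb 12, 1901: 31 days (January has 31).
Feb 12, 1901 → Mar 12, 1901: 28 days (February has 28).
Mar 12, 1901 → Apr 12, 1901: 31 days (March has 31).
Apr 12, 1901 → May 12, 1901: 30 days (April has 30).
May 12, 1901 → May 15, 1901: 3 days.
Total: 641 days.

641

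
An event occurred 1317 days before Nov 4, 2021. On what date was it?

March 28, 2018

−365 (one year) → Nov 4, 2020 (952 left).
−366 (one year; includes Feb 29, 2020) → Nov 4, 2019 (586 left).
−365 (one year) → Nov 4, 2018 (221 left).
−4 → Oct 31, 2018 (end of Oct, 31 days; 217 left).
−31 → Sep 30, 2018 (end of Sep, 30 days; 186 left).
−30 → Aug 31, 2018 (end of Aug, 31 days; 156 left).
−31 → Jul 31, 2018 (end of Jul, 31 days; 125 left).
−31 → Jun 30, 2018 (end of Jun, 30 days; 94 left).
−30 → May 31, 2018 (end of May, 31 days; 64 left).
−31 → Apr 30, 2018 (end of Apr, 30 days; 33 left).
−30 → Mar 31, 2018 (end of Mar, 31 days; 3 left).
−3 → Mar 28, 2018.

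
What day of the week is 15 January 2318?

Doomsday rule: the anchor day for the 2300s is Wednesday. For year 18: 18÷12 = 1 r 6, and 6÷4 = 1, so 1+6+1 = 8.
Wednesday + 8 ≡ Thursday — that's 2318's doomsday.
In January the doomsday date is Jan 3 (2318 is not a leap year).
Jan 15 is 12 days after Jan 3; 12 mod 7 = 5, so Thursday + 5 = Tuesday.

Tuesday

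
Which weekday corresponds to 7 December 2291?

Monday

Doomsday rule: the anchor day for the 2200s is Friday. For year 91: 91÷12 = 7 r 7, and 7÷4 = 1, so 7+7+1 = 15.
Friday + 15 ≡ Saturday — that's 2291's doomsday.
In December the doomsday date is Dec 12.
Dec 7 is 5 days before Dec 12; 5 mod 7 = 5, so Saturday − 5 = Monday.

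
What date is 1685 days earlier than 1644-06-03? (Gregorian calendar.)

October 23, 1639

−366 (one year; includes Feb 29, 1644) → Jun 3, 1643 (1319 left).
−365 (one year) → Jun 3, 1642 (954 left).
−365 (one year) → Jun 3, 1641 (589 left).
−365 (one year) → Jun 3, 1640 (224 left).
−3 → May 31, 1640 (end of May, 31 days; 221 left).
−31 → Apr 30, 1640 (end of Apr, 30 days; 190 left).
−30 → Mar 31, 1640 (end of Mar, 31 days; 160 left).
−31 → Feb 29, 1640 (end of Feb, 29 days; 129 left).
−29 → Jan 31, 1640 (end of Jan, 31 days; 100 left).
−31 → Dec 31, 1639 (end of Dec, 31 days; 69 left).
−31 → Nov 30, 1639 (end of Nov, 30 days; 38 left).
−30 → Oct 31, 1639 (end of Oct, 31 days; 8 left).
−8 → Oct 23, 1639.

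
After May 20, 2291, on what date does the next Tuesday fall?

May 26, 2291

May 20, 2291 is a Wednesday.
From Wednesday to the next Tuesday is 6 days.
May 20, 2291 + 6 = May 26, 2291.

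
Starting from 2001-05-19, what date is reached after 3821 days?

November 4, 2011

+365 (one year) → May 19, 2002 (3456 left).
+365 (one year) → May 19, 2003 (3091 left).
+366 (one year; includes Feb 29, 2004) → May 19, 2004 (2725 left).
+365 (one year) → May 19, 2005 (2360 left).
+365 (one year) → May 19, 2006 (1995 left).
+365 (one year) → May 19, 2007 (1630 left).
+366 (one year; includes Feb 29, 2008) → May 19, 2008 (1264 left).
+365 (one year) → May 19, 2009 (899 left).
+365 (one year) → May 19, 2010 (534 left).
+365 (one year) → May 19, 2011 (169 left).
May has 31 days: +13 → Jun 1, 2011 (156 left).
Jun has 30 days: +30 → Jul 1, 2011 (126 left).
Jul has 31 days: +31 → Aug 1, 2011 (95 left).
Aug has 31 days: +31 → Sep 1, 2011 (64 left).
Sep has 30 days: +30 → Oct 1, 2011 (34 left).
Oct has 31 days: +31 → Nov 1, 2011 (3 left).
+3 → Nov 4, 2011.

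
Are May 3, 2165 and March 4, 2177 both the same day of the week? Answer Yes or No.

No

From May 3, 2165 to Mar 4, 2177 is 4323 days.
4323 mod 7 = 4, so they are different weekdays.
(May 3, 2165 is a Friday; Mar 4, 2177 is a Tuesday.)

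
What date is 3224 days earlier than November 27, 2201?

−365 (one year) → Nov 27, 2200 (2859 left).
−365 (one year) → Nov 27, 2199 (2494 left).
−365 (one year) → Nov 27, 2198 (2129 left).
−365 (one year) → Nov 27, 2197 (1764 left).
−365 (one year) → Nov 27, 2196 (1399 left).
−366 (one year; includes Feb 29, 2196) → Nov 27, 2195 (1033 left).
−365 (one year) → Nov 27, 2194 (668 left).
−365 (one year) → Nov 27, 2193 (303 left).
−27 → Oct 31, 2193 (end of Oct, 31 days; 276 left).
−31 → Sep 30, 2193 (end of Sep, 30 days; 245 left).
−30 → Aug 31, 2193 (end of Aug, 31 days; 215 left).
−31 → Jul 31, 2193 (end of Jul, 31 days; 184 left).
−31 → Jun 30, 2193 (end of Jun, 30 days; 153 left).
−30 → May 31, 2193 (end of May, 31 days; 123 left).
−31 → Apr 30, 2193 (end of Apr, 30 days; 92 left).
−30 → Mar 31, 2193 (end of Mar, 31 days; 62 left).
−31 → Feb 28, 2193 (end of Feb, 28 days; 31 left).
−28 → Jan 31, 2193 (end of Jan, 31 days; 3 left).
−3 → Jan 28, 2193.

January 28, 2193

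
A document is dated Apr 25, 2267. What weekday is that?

Thursday

Doomsday rule: the anchor day for the 2200s is Friday. For year 67: 67÷12 = 5 r 7, and 7÷4 = 1, so 5+7+1 = 13.
Friday + 13 ≡ Thursday — that's 2267's doomsday.
In April the doomsday date is Apr 4.
Apr 25 is 21 days after Apr 4; 21 mod 7 = 0, so Thursday + 0 = Thursday.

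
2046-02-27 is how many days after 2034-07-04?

Jul 4, 2034 → Jul 4, 2035: 365 days.
Jul 4, 2035 → Jul 4, 2036: 366 days (Feb 29, 2036 is in that span).
Jul 4, 2036 → Jul 4, 2037: 365 days.
Jul 4, 2037 → Jul 4, 2038: 365 days.
Jul 4, 2038 → Jul 4, 2039: 365 days.
Jul 4, 2039 → Jul 4, 2040: 366 days (Feb 29, 2040 is in that span).
Jul 4, 2040 → Jul 4, 2041: 365 days.
Jul 4, 2041 → Jul 4, 2042: 365 days.
Jul 4, 2042 → Jul 4, 2043: 365 days.
Jul 4, 2043 → Jul 4, 2044: 366 days (Feb 29, 2044 is in that span).
Jul 4, 2044 → Jul 4, 2045: 365 days.
Jul 4, 2045 → Aug 4, 2045: 31 days (July has 31).
Aug 4, 2045 → Sep 4, 2045: 31 days (August has 31).
Sep 4, 2045 → Oct 4, 2045: 30 days (September has 30).
Oct 4, 2045 → Nov 4, 2045: 31 days (October has 31).
Nov 4, 2045 → Dec 4, 2045: 30 days (November has 30).
Dec 4, 2045 → Jan 4, 2046: 31 days (December has 31).
Jan 4, 2046 → Feb 4, 2046: 31 days (January has 31).
Feb 4, 2046 → Feb 27, 2046: 23 days.
Total: 4256 days.

4256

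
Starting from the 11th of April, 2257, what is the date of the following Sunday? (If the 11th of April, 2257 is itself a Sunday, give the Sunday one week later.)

Apr 11, 2257 is a Saturday.
From Saturday to the next Sunday is 1 day.
Apr 11, 2257 + 1 = Apr 12, 2257.

April 12, 2257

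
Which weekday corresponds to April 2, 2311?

Sunday

Doomsday rule: the anchor day for the 2300s is Wednesday. For year 11: 11÷12 = 0 r 11, and 11÷4 = 2, so 0+11+2 = 13.
Wednesday + 13 ≡ Tuesday — that's 2311's doomsday.
In April the doomsday date is Apr 4.
Apr 2 is 2 days before Apr 4; 2 mod 7 = 2, so Tuesday − 2 = Sunday.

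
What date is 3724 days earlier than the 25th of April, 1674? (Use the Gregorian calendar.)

February 13, 1664

−365 (one year) → Apr 25, 1673 (3359 left).
−365 (one year) → Apr 25, 1672 (2994 left).
−366 (one year; includes Feb 29, 1672) → Apr 25, 1671 (2628 left).
−365 (one year) → Apr 25, 1670 (2263 left).
−365 (one year) → Apr 25, 1669 (1898 left).
−365 (one year) → Apr 25, 1668 (1533 left).
−366 (one year; includes Feb 29, 1668) → Apr 25, 1667 (1167 left).
−365 (one year) → Apr 25, 1666 (802 left).
−365 (one year) → Apr 25, 1665 (437 left).
−365 (one year) → Apr 25, 1664 (72 left).
−25 → Mar 31, 1664 (end of Mar, 31 days; 47 left).
−31 → Feb 29, 1664 (end of Feb, 29 days; 16 left).
−16 → Feb 13, 1664.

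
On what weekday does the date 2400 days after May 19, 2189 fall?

First find the weekday of May 19, 2189. Doomsday rule: the anchor day for the 2100s is Sunday. For year 89: 89÷12 = 7 r 5, and 5÷4 = 1, so 7+5+1 = 13.
Sunday + 13 ≡ Saturday — that's 2189's doomsday.
In May the doomsday date is May 9.
May 19 is 10 days after May 9; 10 mod 7 = 3, so Saturday + 3 = Tuesday.
2400 mod 7 = 6, so 2400 days after a Tuesday is Tuesday + 6 = Monday.

Monday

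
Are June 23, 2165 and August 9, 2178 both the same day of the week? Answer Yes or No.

Yes

From Jun 23, 2165 to Aug 9, 2178 is 4795 days.
4795 mod 7 = 0, so they are the same weekday.
(Jun 23, 2165 is a Sunday; Aug 9, 2178 is a Sunday.)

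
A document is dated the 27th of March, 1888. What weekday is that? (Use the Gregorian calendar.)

Doomsday rule: the anchor day for the 1800s is Friday. For year 88: 88÷12 = 7 r 4, and 4÷4 = 1, so 7+4+1 = 12.
Friday + 12 ≡ Wednesday — that's 1888's doomsday.
In March the doomsday date is Mar 14.
Mar 27 is 13 days after Mar 14; 13 mod 7 = 6, so Wednesday + 6 = Tuesday.

Tuesday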